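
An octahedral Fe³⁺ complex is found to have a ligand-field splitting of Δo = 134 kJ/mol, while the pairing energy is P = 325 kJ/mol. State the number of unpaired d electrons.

5

Fe³⁺: group 8, so d-count = 8 − 3 = 5.
With Δo < P the complex is high-spin.
That gives t₂g³ eg².
Unpaired electrons: 5.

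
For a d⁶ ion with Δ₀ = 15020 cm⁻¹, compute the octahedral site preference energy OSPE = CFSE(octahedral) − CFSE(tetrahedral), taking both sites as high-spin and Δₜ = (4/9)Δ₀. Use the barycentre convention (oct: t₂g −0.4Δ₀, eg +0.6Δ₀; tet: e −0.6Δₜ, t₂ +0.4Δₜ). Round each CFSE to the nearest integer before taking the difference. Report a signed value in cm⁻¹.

Octahedral high-spin t₂g⁴ eg²: CFSE = -0.4 × 15020 = -6008 cm⁻¹.
Tetrahedral: e³ t₂³, CFSE = 3(−0.6) + 3(+0.4) = -0.6Δₜ = -0.6 × (4/9) × 15020 = -4005 cm⁻¹.
Subtracting, OSPE = -6008 − (-4005) = -2003 cm⁻¹.

-2003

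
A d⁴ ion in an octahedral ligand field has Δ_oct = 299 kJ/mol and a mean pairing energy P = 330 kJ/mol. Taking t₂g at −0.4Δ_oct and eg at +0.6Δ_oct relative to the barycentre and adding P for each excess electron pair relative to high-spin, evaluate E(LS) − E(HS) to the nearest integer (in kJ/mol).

In the high-spin limit (t₂g³ eg¹) the orbital term is -0.6Δ_oct = -179 kJ/mol, with no excess pairing.
Low-spin: t₂g⁴ eg⁰, orbital CFSE = -1.6Δ_oct = -478 kJ/mol; plus 1 excess pair × P = +330 kJ/mol; total -148 kJ/mol.
Thus E(LS) − E(HS) = 31 kJ/mol.

31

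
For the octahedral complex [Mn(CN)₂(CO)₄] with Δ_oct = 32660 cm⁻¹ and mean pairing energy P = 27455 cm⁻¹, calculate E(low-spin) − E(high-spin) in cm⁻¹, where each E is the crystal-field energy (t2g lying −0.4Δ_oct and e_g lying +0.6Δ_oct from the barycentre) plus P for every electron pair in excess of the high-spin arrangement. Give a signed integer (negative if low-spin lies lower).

-10410

Ligand charges: 2×(-1) from CN⁻ and 4×(+0) from CO sum to -2; with overall charge +0, Mn is +2.
Group 7 minus oxidation state +2 gives a d⁵ configuration for Mn²⁺.
High-spin: t2g^3 e_g^2, CFSE = 0.0Δ_oct = 0 cm⁻¹.
For low-spin the configuration is t2g^5 e_g^0: orbital energy -2.0 × 32660 = -65320 cm⁻¹, and 2 additional pairs relative to high-spin add 54910 cm⁻¹, giving -10410 cm⁻¹.
The difference is -10410 − (0) = -10410 cm⁻¹, so low-spin lies lower.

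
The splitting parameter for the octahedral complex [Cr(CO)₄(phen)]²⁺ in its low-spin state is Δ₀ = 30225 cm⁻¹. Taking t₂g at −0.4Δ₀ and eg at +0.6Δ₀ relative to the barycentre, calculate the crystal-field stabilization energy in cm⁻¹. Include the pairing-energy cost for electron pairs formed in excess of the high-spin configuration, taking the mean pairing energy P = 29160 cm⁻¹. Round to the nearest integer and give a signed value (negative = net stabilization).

Ligand charges: 4×(+0) from CO and 1×(+0) from phen sum to +0; with overall charge +2, Cr is +2.
Cr is in group 6, so Cr²⁺ is d⁴ (6 − 2 = 4).
The d⁴ electrons fill as t₂g⁴ eg⁰.
Orbital CFSE = 4(-0.4) + 0(0.6) = -1.6Δ₀ = -1.6 × 30225 = -48360 cm⁻¹.
High-spin d⁴ would be t₂g³ eg¹ with 0 pairs; low-spin has 1, so 1 excess pair costs +1P = +29160 cm⁻¹.
Net CFSE = -48360 + 29160 = -19200 cm⁻¹.

-19200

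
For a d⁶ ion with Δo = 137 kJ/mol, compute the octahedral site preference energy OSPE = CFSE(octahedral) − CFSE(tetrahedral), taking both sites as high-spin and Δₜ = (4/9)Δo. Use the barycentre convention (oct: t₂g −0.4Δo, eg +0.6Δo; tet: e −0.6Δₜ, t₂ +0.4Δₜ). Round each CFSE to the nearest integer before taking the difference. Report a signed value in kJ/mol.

Octahedral (high-spin): t2g^4 e_g^2, CFSE = 4(−0.4) + 2(+0.6) = -0.4Δo = -0.4 × 137 = -55 kJ/mol.
Tetrahedral e^3 t2^3 gives -0.6Δₜ = -0.6 × (4/9) × 137 = -37 kJ/mol.
Subtracting, OSPE = -55 − (-37) = -18 kJ/mol.

-18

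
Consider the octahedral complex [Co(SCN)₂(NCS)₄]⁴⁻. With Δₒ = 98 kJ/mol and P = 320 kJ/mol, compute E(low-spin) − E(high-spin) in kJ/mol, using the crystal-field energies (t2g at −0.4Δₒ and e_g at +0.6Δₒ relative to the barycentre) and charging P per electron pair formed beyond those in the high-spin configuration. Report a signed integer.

222

Ligand charges: 2×(-1) from SCN⁻ and 4×(-1) from NCS⁻ sum to -6; with overall charge -4, Co is +2.
Co sits in group 9; removing 2 electrons leaves Co²⁺ with 9 − 2 = 7 d electrons.
High-spin d⁷ fills as t2g^5 e_g^2 with CFSE 5(−0.4) + 2(+0.6) = -0.8Δₒ = -78 kJ/mol.
Low-spin: t2g^6 e_g^1, orbital CFSE = -1.8Δₒ = -176 kJ/mol; plus 1 excess pair × P = +320 kJ/mol; total 144 kJ/mol.
The difference is 144 − (-78) = 222 kJ/mol, so high-spin lies lower.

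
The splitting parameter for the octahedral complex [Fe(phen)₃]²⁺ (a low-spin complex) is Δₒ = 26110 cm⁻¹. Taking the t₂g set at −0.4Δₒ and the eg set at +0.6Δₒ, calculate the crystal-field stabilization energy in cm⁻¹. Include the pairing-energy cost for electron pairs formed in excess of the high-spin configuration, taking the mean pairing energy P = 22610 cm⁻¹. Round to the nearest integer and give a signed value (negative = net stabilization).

phen is neutral, so the +2 overall charge sits on Fe: oxidation state +2.
Group 8 minus oxidation state +2 gives a d⁶ configuration for Fe²⁺.
Electron filling gives t₂g⁶ eg⁰.
The orbital stabilization is -2.4Δₒ = -2.4 × 26110 = -62664 cm⁻¹.
High-spin d⁶ would be t₂g⁴ eg² with 1 pair; low-spin has 3, so 2 excess pairs cost +2P = +45220 cm⁻¹.
Combining: -62664 + 45220 = -17444 cm⁻¹.

-17444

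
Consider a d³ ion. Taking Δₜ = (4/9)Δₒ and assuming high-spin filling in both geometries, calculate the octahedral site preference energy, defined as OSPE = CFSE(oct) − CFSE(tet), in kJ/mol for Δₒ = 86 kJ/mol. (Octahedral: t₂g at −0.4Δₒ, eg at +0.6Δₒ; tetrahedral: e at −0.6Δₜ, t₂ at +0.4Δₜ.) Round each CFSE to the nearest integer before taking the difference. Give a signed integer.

Octahedral high-spin t₂g³ eg⁰: CFSE = -1.2 × 86 = -103 kJ/mol.
Tetrahedral e² t₂¹ gives -0.8Δₜ = -0.8 × (4/9) × 86 = -31 kJ/mol.
OSPE = -103 − (-31) = -72 kJ/mol.

-72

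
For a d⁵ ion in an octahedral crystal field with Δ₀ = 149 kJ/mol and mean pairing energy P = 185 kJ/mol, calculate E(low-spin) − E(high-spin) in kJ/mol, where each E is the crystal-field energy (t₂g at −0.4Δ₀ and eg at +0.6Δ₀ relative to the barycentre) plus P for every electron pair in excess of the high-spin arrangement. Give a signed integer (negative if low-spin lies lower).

High-spin: t₂g³ eg², CFSE = 0.0Δ₀ = 0 kJ/mol.
Low-spin t₂g⁵ eg⁰ gives -2.0Δ₀ = -298 kJ/mol, but forming 2 extra pairs costs 2P = 370 kJ/mol, so E(LS) = -298 + 370 = 72 kJ/mol.
E(LS) − E(HS) = 72 − (0) = 72 kJ/mol.

72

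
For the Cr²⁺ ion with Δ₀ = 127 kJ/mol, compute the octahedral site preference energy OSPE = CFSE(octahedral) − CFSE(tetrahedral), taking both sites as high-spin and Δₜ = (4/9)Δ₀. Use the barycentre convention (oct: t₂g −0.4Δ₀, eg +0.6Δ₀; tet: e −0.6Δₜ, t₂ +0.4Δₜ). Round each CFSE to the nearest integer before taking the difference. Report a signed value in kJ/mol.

Cr sits in group 6; removing 2 electrons leaves Cr²⁺ with 6 − 2 = 4 d electrons.
Octahedral high-spin t₂g³ eg¹: CFSE = -0.6 × 127 = -76 kJ/mol.
Tetrahedral: e² t₂², CFSE = 2(−0.6) + 2(+0.4) = -0.4Δₜ = -0.4 × (4/9) × 127 = -23 kJ/mol.
Subtracting, OSPE = -76 − (-23) = -53 kJ/mol.

-53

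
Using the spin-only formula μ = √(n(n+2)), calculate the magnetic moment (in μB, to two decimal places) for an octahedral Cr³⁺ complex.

Cr is in group 6, so Cr³⁺ is d³ (6 − 3 = 3).
For octahedral d³ the high- and low-spin configurations coincide.
Configuration: t₂g³ eg⁰ → 3 unpaired electrons.
μ(spin-only) = √[3(3+2)] = √15 ≈ 3.87 μB.

3.87 μB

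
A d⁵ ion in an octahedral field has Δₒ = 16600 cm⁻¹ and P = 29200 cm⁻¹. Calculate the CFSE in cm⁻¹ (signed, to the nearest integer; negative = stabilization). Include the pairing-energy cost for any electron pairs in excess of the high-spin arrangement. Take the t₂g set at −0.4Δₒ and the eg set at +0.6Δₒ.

Here Δₒ < P (16600 < 29200), so the high-spin state is favoured.
Filling d⁵ accordingly: t₂g³ eg².
Orbital CFSE = 0.0Δₒ = 0.0 × 16600 = 0 cm⁻¹.
High-spin has no excess pairs, so no pairing correction applies.

0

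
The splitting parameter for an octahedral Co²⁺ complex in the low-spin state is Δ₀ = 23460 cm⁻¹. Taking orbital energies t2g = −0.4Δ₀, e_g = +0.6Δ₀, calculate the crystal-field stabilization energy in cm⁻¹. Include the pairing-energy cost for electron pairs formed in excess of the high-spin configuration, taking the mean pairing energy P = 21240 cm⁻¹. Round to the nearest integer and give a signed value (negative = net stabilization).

Co sits in group 9; removing 2 electrons leaves Co²⁺ with 9 − 2 = 7 d electrons.
Configuration: t2g^6 e_g^1.
The orbital stabilization is -1.8Δ₀ = -1.8 × 23460 = -42228 cm⁻¹.
Pairing penalty: 3 pairs vs 2 in the high-spin reference → 1 extra × P = 21240 cm⁻¹.
Combining: -42228 + 21240 = -20988 cm⁻¹.

-20988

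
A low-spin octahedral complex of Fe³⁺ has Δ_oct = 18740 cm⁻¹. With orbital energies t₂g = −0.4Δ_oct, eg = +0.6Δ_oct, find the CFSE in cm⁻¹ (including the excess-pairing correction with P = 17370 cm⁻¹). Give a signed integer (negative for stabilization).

-2740

Fe³⁺: group 8, so d-count = 8 − 3 = 5.
Configuration: t₂g⁵ eg⁰.
CFSE(orbital) = 5×(-0.4Δ_oct) + 0×(0.6Δ_oct) = -2.0Δ_oct; with Δ_oct = 18740 cm⁻¹ that is -37480 cm⁻¹.
Pairing penalty: 2 pairs vs 0 in the high-spin reference → 2 extra × P = 34740 cm⁻¹.
Combining: -37480 + 34740 = -2740 cm⁻¹.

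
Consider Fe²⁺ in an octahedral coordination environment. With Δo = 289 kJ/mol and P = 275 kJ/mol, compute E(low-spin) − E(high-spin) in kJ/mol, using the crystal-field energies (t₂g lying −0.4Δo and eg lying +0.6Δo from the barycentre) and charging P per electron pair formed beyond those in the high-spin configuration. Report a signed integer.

Fe²⁺: group 8, so d-count = 8 − 2 = 6.
High-spin d⁶ fills as t₂g⁴ eg² with CFSE 4(−0.4) + 2(+0.6) = -0.4Δo = -116 kJ/mol.
For low-spin the configuration is t₂g⁶ eg⁰: orbital energy -2.4 × 289 = -694 kJ/mol, and 2 additional pairs relative to high-spin add 550 kJ/mol, giving -144 kJ/mol.
E(LS) − E(HS) = -144 − (-116) = -28 kJ/mol.

-28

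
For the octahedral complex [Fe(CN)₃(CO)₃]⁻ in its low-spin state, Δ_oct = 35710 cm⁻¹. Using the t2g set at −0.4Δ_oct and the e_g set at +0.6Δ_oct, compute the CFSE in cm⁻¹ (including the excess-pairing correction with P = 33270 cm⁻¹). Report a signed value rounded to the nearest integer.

-19164

Ligand charges: 3×(-1) from CN⁻ and 3×(+0) from CO sum to -3; with overall charge -1, Fe is +2.
Fe sits in group 8; removing 2 electrons leaves Fe²⁺ with 8 − 2 = 6 d electrons.
Electron filling gives t2g^6 e_g^0.
CFSE(orbital) = 6×(-0.4Δ_oct) + 0×(0.6Δ_oct) = -2.4Δ_oct; with Δ_oct = 35710 cm⁻¹ that is -85704 cm⁻¹.
Pairing penalty: 3 pairs vs 1 in the high-spin reference → 2 extra × P = 66540 cm⁻¹.
Combining: -85704 + 66540 = -19164 cm⁻¹.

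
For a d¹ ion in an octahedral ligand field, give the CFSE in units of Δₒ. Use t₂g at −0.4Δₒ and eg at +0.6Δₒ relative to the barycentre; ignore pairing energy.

-0.4 Δₒ

Configuration: t₂g¹ eg⁰.
CFSE = 1(-0.4Δₒ) + 0(0.6Δₒ) = -0.4Δₒ + 0.0Δₒ = -0.4Δₒ.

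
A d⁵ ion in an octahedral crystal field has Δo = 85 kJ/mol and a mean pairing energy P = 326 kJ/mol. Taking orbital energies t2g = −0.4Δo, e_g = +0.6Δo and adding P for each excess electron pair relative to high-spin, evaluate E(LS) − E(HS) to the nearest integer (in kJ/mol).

482

In the high-spin limit (t2g^3 e_g^2) the orbital term is 0.0Δo = 0 kJ/mol, with no excess pairing.
For low-spin the configuration is t2g^5 e_g^0: orbital energy -2.0 × 85 = -170 kJ/mol, and 2 additional pairs relative to high-spin add 652 kJ/mol, giving 482 kJ/mol.
Thus E(LS) − E(HS) = 482 kJ/mol.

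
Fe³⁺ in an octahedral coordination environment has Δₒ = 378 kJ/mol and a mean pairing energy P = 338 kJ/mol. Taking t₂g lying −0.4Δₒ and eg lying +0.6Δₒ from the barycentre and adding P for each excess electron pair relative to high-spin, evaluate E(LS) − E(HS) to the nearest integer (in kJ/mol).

-80

Fe³⁺: group 8, so d-count = 8 − 3 = 5.
High-spin d⁵ fills as t₂g³ eg² with CFSE 3(−0.4) + 2(+0.6) = 0.0Δₒ = 0 kJ/mol.
Low-spin t₂g⁵ eg⁰ gives -2.0Δₒ = -756 kJ/mol, but forming 2 extra pairs costs 2P = 676 kJ/mol, so E(LS) = -756 + 676 = -80 kJ/mol.
Thus E(LS) − E(HS) = -80 kJ/mol.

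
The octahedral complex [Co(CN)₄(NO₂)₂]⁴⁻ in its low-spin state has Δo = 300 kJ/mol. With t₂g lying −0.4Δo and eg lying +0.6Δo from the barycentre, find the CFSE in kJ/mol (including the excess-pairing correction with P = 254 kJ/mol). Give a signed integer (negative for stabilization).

Ligand charges: 4×(-1) from CN⁻ and 2×(-1) from NO₂⁻ sum to -6; with overall charge -4, Co is +2.
Co sits in group 9; removing 2 electrons leaves Co²⁺ with 9 − 2 = 7 d electrons.
Configuration: t₂g⁶ eg¹.
Orbital CFSE = 6(-0.4) + 1(0.6) = -1.8Δo = -1.8 × 300 = -540 kJ/mol.
Relative to high-spin t₂g⁵ eg² (2 paired), the low-spin configuration has 1 additional pair, contributing +1 × 254 = +254 kJ/mol.
Overall CFSE = -540 + 254 = -286 kJ/mol.

-286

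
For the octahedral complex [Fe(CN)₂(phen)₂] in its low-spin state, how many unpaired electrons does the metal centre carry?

0

Ligand charges: 2×(-1) from CN⁻ and 2×(+0) from phen sum to -2; with overall charge +0, Fe is +2.
Fe²⁺: group 8, so d-count = 8 − 2 = 6.
Configuration: t₂g⁶ eg⁰, giving 0 unpaired electrons.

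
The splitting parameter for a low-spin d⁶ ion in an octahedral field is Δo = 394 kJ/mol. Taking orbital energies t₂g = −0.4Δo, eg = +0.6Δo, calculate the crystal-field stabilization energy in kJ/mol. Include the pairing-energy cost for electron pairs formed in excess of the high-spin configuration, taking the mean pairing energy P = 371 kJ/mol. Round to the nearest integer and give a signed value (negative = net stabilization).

The d⁶ electrons fill as t₂g⁶ eg⁰.
Orbital CFSE = 6(-0.4) + 0(0.6) = -2.4Δo = -2.4 × 394 = -946 kJ/mol.
High-spin d⁶ would be t₂g⁴ eg² with 1 pair; low-spin has 3, so 2 excess pairs cost +2P = +742 kJ/mol.
Overall CFSE = -946 + 742 = -204 kJ/mol.

-204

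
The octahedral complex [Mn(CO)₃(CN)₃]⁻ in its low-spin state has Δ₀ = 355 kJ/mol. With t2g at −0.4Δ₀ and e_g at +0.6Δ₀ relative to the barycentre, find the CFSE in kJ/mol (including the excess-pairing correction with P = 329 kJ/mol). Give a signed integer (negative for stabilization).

-52

Ligand charges: 3×(+0) from CO and 3×(-1) from CN⁻ sum to -3; with overall charge -1, Mn is +2.
Mn is in group 7, so Mn²⁺ is d⁵ (7 − 2 = 5).
Configuration: t2g^5 e_g^0.
CFSE(orbital) = 5×(-0.4Δ₀) + 0×(0.6Δ₀) = -2.0Δ₀; with Δ₀ = 355 kJ/mol that is -710 kJ/mol.
High-spin d⁵ would be t2g^3 e_g^2 with 0 pairs; low-spin has 2, so 2 excess pairs cost +2P = +658 kJ/mol.
Net CFSE = -710 + 658 = -52 kJ/mol.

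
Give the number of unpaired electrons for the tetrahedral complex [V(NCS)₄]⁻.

Each NCS⁻ contributes -1; 4 × (-1) = -4. With overall charge -1, V is in the +3 oxidation state.
V³⁺: group 5, so d-count = 5 − 3 = 2.
With tetrahedral geometry the complex is necessarily high-spin.
Configuration: e^2 t2^0, giving 2 unpaired electrons.

2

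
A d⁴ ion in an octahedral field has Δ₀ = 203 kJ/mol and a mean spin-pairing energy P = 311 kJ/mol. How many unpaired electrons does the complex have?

4

With Δ₀ < P the complex is high-spin.
Configuration: t₂g³ eg¹.
Unpaired electrons: 4.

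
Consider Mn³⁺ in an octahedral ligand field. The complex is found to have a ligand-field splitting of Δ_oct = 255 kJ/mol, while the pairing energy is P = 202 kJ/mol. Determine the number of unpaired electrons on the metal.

Group 7 minus oxidation state +3 gives a d⁴ configuration for Mn³⁺.
Δ_oct > P, so pairing is preferred: the ground state is low-spin.
Filling d⁴ accordingly: t₂g⁴ eg⁰.
Unpaired electrons: 2.

2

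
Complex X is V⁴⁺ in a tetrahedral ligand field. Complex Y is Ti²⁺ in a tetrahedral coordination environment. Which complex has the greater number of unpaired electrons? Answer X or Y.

X: Group 5 minus oxidation state +4 gives a d¹ configuration for V⁴⁺; Tetrahedral fields are weak (Δₜ ≈ 4/9 Δₒ), so electrons fill high-spin; e^1 t2^0 → 1 unpaired.
Y: Ti sits in group 4; removing 2 electrons leaves Ti²⁺ with 4 − 2 = 2 d electrons; Tetrahedral splitting is small, so the complex is high-spin; e^2 t2^0 → 2 unpaired.
So Y has more unpaired electrons.

Y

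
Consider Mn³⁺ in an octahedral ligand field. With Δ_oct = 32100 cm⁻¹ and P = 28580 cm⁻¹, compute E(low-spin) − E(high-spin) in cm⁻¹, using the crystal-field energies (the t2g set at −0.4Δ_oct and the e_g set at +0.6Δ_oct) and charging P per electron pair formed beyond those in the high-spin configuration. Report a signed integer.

Mn³⁺: group 7, so d-count = 7 − 3 = 4.
High-spin d⁴ fills as t2g^3 e_g^1 with CFSE 3(−0.4) + 1(+0.6) = -0.6Δ_oct = -19260 cm⁻¹.
Low-spin: t2g^4 e_g^0, orbital CFSE = -1.6Δ_oct = -51360 cm⁻¹; plus 1 excess pair × P = +28580 cm⁻¹; total -22780 cm⁻¹.
E(LS) − E(HS) = -22780 − (-19260) = -3520 cm⁻¹.

-3520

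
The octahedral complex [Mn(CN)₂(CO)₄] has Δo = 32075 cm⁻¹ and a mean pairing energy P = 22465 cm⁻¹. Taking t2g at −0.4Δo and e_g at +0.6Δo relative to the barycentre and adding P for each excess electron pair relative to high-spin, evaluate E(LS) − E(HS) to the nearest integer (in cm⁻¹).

Ligand charges: 2×(-1) from CN⁻ and 4×(+0) from CO sum to -2; with overall charge +0, Mn is +2.
Mn is in group 7, so Mn²⁺ is d⁵ (7 − 2 = 5).
High-spin: t2g^3 e_g^2, CFSE = 0.0Δo = 0 cm⁻¹.
Low-spin: t2g^5 e_g^0, orbital CFSE = -2.0Δo = -64150 cm⁻¹; plus 2 excess pairs × P = +44930 cm⁻¹; total -19220 cm⁻¹.
E(LS) − E(HS) = -19220 − (0) = -19220 cm⁻¹.

-19220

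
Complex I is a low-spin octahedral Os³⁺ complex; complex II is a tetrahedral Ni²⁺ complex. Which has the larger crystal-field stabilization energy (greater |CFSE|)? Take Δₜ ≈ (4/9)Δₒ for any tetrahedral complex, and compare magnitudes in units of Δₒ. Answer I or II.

I

I: Os is in group 8, so Os³⁺ is d⁵ (8 − 3 = 5); t2g^5 e_g^0, CFSE = -2.0Δₒ.
II: Ni²⁺: group 10, so d-count = 10 − 2 = 8; Tetrahedral fields are weak (Δₜ ≈ 4/9 Δₒ), so electrons fill high-spin; e^4 t2^4, CFSE = -0.8Δₜ ≈ -0.36Δₒ.
So I has the larger |CFSE|.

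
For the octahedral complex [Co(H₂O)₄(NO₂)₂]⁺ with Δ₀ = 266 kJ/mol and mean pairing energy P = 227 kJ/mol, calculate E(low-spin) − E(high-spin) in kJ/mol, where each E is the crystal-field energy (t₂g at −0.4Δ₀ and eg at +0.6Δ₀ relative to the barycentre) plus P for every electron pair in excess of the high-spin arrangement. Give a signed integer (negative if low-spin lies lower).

-78

Ligand charges: 4×(+0) from H₂O and 2×(-1) from NO₂⁻ sum to -2; with overall charge +1, Co is +3.
Co is in group 9, so Co³⁺ is d⁶ (9 − 3 = 6).
High-spin d⁶ fills as t₂g⁴ eg² with CFSE 4(−0.4) + 2(+0.6) = -0.4Δ₀ = -106 kJ/mol.
For low-spin the configuration is t₂g⁶ eg⁰: orbital energy -2.4 × 266 = -638 kJ/mol, and 2 additional pairs relative to high-spin add 454 kJ/mol, giving -184 kJ/mol.
The difference is -184 − (-106) = -78 kJ/mol, so low-spin lies lower.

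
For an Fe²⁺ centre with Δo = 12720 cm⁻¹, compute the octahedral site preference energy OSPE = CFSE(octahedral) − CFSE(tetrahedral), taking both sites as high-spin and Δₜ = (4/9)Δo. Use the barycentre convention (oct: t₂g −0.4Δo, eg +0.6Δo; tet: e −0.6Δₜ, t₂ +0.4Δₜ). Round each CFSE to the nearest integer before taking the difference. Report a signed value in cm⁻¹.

-1696

Fe sits in group 8; removing 2 electrons leaves Fe²⁺ with 8 − 2 = 6 d electrons.
Octahedral (high-spin): t₂g⁴ eg², CFSE = 4(−0.4) + 2(+0.6) = -0.4Δo = -0.4 × 12720 = -5088 cm⁻¹.
Tetrahedral: e³ t₂³, CFSE = 3(−0.6) + 3(+0.4) = -0.6Δₜ = -0.6 × (4/9) × 12720 = -3392 cm⁻¹.
Subtracting, OSPE = -5088 − (-3392) = -1696 cm⁻¹.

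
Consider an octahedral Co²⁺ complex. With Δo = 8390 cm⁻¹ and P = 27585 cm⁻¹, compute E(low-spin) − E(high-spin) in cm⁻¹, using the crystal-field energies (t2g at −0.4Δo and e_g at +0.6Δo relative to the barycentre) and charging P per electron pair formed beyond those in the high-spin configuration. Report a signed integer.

Co²⁺: group 9, so d-count = 9 − 2 = 7.
In the high-spin limit (t2g^5 e_g^2) the orbital term is -0.8Δo = -6712 cm⁻¹, with no excess pairing.
For low-spin the configuration is t2g^6 e_g^1: orbital energy -1.8 × 8390 = -15102 cm⁻¹, and 1 additional pair relative to high-spin adds 27585 cm⁻¹, giving 12483 cm⁻¹.
E(LS) − E(HS) = 12483 − (-6712) = 19195 cm⁻¹.

19195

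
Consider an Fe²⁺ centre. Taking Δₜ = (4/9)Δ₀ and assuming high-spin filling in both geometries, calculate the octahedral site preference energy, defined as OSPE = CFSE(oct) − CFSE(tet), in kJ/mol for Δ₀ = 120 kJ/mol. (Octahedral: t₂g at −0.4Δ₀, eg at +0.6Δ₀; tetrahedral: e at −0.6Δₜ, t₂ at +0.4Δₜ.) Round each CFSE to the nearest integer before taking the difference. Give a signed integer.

-16

Fe²⁺: group 8, so d-count = 8 − 2 = 6.
Octahedral (high-spin): t₂g⁴ eg², CFSE = 4(−0.4) + 2(+0.6) = -0.4Δ₀ = -0.4 × 120 = -48 kJ/mol.
In a tetrahedral site the filling is e³ t₂³: CFSE(tet) = -0.6Δₜ = -0.6 × (4/9)(120) = -32 kJ/mol.
OSPE = -48 − (-32) = -16 kJ/mol.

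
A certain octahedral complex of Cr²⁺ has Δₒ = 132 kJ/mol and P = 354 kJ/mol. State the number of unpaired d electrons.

4

Cr²⁺: group 6, so d-count = 6 − 2 = 4.
Since Δₒ = 132 kJ/mol < P = 354 kJ/mol, the complex adopts the high-spin configuration.
Configuration: t2g^3 e_g^1.
Unpaired electrons: 4.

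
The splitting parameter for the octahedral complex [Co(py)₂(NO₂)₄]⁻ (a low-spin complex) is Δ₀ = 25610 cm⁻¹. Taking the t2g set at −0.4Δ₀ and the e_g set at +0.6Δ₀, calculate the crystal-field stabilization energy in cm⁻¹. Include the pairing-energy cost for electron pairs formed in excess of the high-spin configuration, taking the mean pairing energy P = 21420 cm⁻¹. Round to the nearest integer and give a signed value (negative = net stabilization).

Ligand charges: 2×(+0) from py and 4×(-1) from NO₂⁻ sum to -4; with overall charge -1, Co is +3.
Group 9 minus oxidation state +3 gives a d⁶ configuration for Co³⁺.
Electron filling gives t2g^6 e_g^0.
The orbital stabilization is -2.4Δ₀ = -2.4 × 25610 = -61464 cm⁻¹.
Pairing penalty: 3 pairs vs 1 in the high-spin reference → 2 extra × P = 42840 cm⁻¹.
Overall CFSE = -61464 + 42840 = -18624 cm⁻¹.

-18624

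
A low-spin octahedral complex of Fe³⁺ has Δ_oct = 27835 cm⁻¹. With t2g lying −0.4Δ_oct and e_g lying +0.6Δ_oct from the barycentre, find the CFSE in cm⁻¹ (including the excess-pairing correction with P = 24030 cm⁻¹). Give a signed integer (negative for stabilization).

Fe sits in group 8; removing 3 electrons leaves Fe³⁺ with 8 − 3 = 5 d electrons.
The d⁵ electrons fill as t2g^5 e_g^0.
Orbital CFSE = 5(-0.4) + 0(0.6) = -2.0Δ_oct = -2.0 × 27835 = -55670 cm⁻¹.
Pairing penalty: 2 pairs vs 0 in the high-spin reference → 2 extra × P = 48060 cm⁻¹.
Net CFSE = -55670 + 48060 = -7610 cm⁻¹.

-7610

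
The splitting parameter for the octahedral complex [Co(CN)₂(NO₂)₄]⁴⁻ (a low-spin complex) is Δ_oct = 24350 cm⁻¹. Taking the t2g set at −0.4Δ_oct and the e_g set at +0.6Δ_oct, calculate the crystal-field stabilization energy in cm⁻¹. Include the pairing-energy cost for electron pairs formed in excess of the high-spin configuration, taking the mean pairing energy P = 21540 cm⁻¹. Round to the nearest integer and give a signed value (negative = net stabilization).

-22290

Ligand charges: 2×(-1) from CN⁻ and 4×(-1) from NO₂⁻ sum to -6; with overall charge -4, Co is +2.
Co sits in group 9; removing 2 electrons leaves Co²⁺ with 9 − 2 = 7 d electrons.
Configuration: t2g^6 e_g^1.
CFSE(orbital) = 6×(-0.4Δ_oct) + 1×(0.6Δ_oct) = -1.8Δ_oct; with Δ_oct = 24350 cm⁻¹ that is -43830 cm⁻¹.
Pairing penalty: 3 pairs vs 2 in the high-spin reference → 1 extra × P = 21540 cm⁻¹.
Combining: -43830 + 21540 = -22290 cm⁻¹.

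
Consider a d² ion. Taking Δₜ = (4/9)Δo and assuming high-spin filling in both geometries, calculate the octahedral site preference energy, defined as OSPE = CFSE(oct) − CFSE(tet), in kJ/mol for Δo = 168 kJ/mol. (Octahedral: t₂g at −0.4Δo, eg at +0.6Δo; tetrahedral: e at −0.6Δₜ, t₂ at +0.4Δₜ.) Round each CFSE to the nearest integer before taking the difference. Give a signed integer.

-44

Octahedral high-spin t₂g² eg⁰: CFSE = -0.8 × 168 = -134 kJ/mol.
Tetrahedral: e² t₂⁰, CFSE = 2(−0.6) + 0(+0.4) = -1.2Δₜ = -1.2 × (4/9) × 168 = -90 kJ/mol.
OSPE = -134 − (-90) = -44 kJ/mol.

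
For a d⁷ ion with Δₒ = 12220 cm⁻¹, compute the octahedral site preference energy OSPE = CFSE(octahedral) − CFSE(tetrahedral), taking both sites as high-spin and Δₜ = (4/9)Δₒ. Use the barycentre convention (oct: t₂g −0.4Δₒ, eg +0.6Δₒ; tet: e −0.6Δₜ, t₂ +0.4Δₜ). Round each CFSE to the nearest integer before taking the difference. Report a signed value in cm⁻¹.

Octahedral high-spin t₂g⁵ eg²: CFSE = -0.8 × 12220 = -9776 cm⁻¹.
Tetrahedral: e⁴ t₂³, CFSE = 4(−0.6) + 3(+0.4) = -1.2Δₜ = -1.2 × (4/9) × 12220 = -6517 cm⁻¹.
Subtracting, OSPE = -9776 − (-6517) = -3259 cm⁻¹.

-3259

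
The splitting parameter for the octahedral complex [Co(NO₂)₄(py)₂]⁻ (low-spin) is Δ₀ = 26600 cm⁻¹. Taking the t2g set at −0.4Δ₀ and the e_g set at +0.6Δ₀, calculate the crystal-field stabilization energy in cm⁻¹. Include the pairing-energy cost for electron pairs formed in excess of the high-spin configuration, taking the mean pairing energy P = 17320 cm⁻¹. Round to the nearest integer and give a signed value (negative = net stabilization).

-29200

Ligand charges: 4×(-1) from NO₂⁻ and 2×(+0) from py sum to -4; with overall charge -1, Co is +3.
Group 9 minus oxidation state +3 gives a d⁶ configuration for Co³⁺.
The d⁶ electrons fill as t2g^6 e_g^0.
CFSE(orbital) = 6×(-0.4Δ₀) + 0×(0.6Δ₀) = -2.4Δ₀; with Δ₀ = 26600 cm⁻¹ that is -63840 cm⁻¹.
High-spin d⁶ would be t2g^4 e_g^2 with 1 pair; low-spin has 3, so 2 excess pairs cost +2P = +34640 cm⁻¹.
Net CFSE = -63840 + 34640 = -29200 cm⁻¹.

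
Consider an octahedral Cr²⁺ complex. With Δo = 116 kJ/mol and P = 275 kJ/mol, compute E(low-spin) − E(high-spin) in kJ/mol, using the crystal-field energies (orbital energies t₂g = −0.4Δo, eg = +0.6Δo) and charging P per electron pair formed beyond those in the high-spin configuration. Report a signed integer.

Group 6 minus oxidation state +2 gives a d⁴ configuration for Cr²⁺.
High-spin: t₂g³ eg¹, CFSE = -0.6Δo = -70 kJ/mol.
For low-spin the configuration is t₂g⁴ eg⁰: orbital energy -1.6 × 116 = -186 kJ/mol, and 1 additional pair relative to high-spin adds 275 kJ/mol, giving 89 kJ/mol.
Thus E(LS) − E(HS) = 159 kJ/mol.

159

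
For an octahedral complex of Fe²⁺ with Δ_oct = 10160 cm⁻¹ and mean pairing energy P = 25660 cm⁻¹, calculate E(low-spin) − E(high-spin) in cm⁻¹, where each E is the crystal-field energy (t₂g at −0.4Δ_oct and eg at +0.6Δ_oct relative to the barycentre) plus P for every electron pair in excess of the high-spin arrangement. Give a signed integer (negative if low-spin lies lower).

Group 8 minus oxidation state +2 gives a d⁶ configuration for Fe²⁺.
High-spin: t₂g⁴ eg², CFSE = -0.4Δ_oct = -4064 cm⁻¹.
For low-spin the configuration is t₂g⁶ eg⁰: orbital energy -2.4 × 10160 = -24384 cm⁻¹, and 2 additional pairs relative to high-spin add 51320 cm⁻¹, giving 26936 cm⁻¹.
The difference is 26936 − (-4064) = 31000 cm⁻¹, so high-spin lies lower.

31000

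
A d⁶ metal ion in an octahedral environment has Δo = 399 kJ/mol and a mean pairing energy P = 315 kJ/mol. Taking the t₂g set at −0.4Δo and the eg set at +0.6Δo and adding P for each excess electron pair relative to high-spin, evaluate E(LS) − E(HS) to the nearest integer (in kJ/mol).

-168

High-spin d⁶ fills as t₂g⁴ eg² with CFSE 4(−0.4) + 2(+0.6) = -0.4Δo = -160 kJ/mol.
Low-spin: t₂g⁶ eg⁰, orbital CFSE = -2.4Δo = -958 kJ/mol; plus 2 excess pairs × P = +630 kJ/mol; total -328 kJ/mol.
The difference is -328 − (-160) = -168 kJ/mol, so low-spin lies lower.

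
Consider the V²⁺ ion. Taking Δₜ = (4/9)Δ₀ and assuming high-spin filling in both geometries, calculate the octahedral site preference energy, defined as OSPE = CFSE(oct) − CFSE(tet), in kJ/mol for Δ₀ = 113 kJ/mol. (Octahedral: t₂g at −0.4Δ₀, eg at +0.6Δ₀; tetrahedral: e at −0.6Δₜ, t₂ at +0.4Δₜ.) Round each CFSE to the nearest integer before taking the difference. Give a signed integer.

-96

V²⁺: group 5, so d-count = 5 − 2 = 3.
Octahedral high-spin t2g^3 e_g^0: CFSE = -1.2 × 113 = -136 kJ/mol.
In a tetrahedral site the filling is e^2 t2^1: CFSE(tet) = -0.8Δₜ = -0.8 × (4/9)(113) = -40 kJ/mol.
OSPE = CFSE(oct) − CFSE(tet) = -136 − (-40) = -96 kJ/mol.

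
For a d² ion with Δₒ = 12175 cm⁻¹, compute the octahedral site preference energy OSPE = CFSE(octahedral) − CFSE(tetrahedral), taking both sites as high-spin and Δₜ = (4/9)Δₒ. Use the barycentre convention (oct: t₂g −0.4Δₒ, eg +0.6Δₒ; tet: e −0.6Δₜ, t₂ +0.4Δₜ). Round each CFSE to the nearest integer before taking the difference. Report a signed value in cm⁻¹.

-3247

Octahedral (high-spin): t2g^2 e_g^0, CFSE = 2(−0.4) + 0(+0.6) = -0.8Δₒ = -0.8 × 12175 = -9740 cm⁻¹.
Tetrahedral: e^2 t2^0, CFSE = 2(−0.6) + 0(+0.4) = -1.2Δₜ = -1.2 × (4/9) × 12175 = -6493 cm⁻¹.
OSPE = CFSE(oct) − CFSE(tet) = -9740 − (-6493) = -3247 cm⁻¹.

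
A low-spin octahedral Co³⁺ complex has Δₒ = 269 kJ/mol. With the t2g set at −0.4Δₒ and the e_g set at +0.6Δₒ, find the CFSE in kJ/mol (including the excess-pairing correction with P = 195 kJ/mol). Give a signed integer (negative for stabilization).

Co is in group 9, so Co³⁺ is d⁶ (9 − 3 = 6).
The d⁶ electrons fill as t2g^6 e_g^0.
CFSE(orbital) = 6×(-0.4Δₒ) + 0×(0.6Δₒ) = -2.4Δₒ; with Δₒ = 269 kJ/mol that is -646 kJ/mol.
Pairing penalty: 3 pairs vs 1 in the high-spin reference → 2 extra × P = 390 kJ/mol.
Combining: -646 + 390 = -256 kJ/mol.

-256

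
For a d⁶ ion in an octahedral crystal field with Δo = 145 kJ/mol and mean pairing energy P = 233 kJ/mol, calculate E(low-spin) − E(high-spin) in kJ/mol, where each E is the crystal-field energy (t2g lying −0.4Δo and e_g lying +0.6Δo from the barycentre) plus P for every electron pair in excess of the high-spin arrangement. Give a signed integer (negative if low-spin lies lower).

176

High-spin: t2g^4 e_g^2, CFSE = -0.4Δo = -58 kJ/mol.
Low-spin t2g^6 e_g^0 gives -2.4Δo = -348 kJ/mol, but forming 2 extra pairs costs 2P = 466 kJ/mol, so E(LS) = -348 + 466 = 118 kJ/mol.
E(LS) − E(HS) = 118 − (-58) = 176 kJ/mol.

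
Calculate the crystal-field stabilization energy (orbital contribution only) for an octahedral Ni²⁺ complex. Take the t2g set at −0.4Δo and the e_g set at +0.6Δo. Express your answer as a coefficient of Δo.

-1.2 Δo

Ni sits in group 10; removing 2 electrons leaves Ni²⁺ with 10 − 2 = 8 d electrons.
For octahedral d⁸ the high- and low-spin configurations coincide.
Configuration: t2g^6 e_g^2.
CFSE = 6(-0.4Δo) + 2(0.6Δo) = -2.4Δo + 1.2Δo = -1.2Δo.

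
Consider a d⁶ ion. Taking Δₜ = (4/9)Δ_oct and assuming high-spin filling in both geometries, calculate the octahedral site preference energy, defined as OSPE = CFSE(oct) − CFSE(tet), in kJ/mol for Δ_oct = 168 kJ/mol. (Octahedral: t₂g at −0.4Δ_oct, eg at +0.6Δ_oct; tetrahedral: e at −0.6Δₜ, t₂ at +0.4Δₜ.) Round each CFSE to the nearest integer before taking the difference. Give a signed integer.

Octahedral high-spin t2g^4 e_g^2: CFSE = -0.4 × 168 = -67 kJ/mol.
Tetrahedral e^3 t2^3 gives -0.6Δₜ = -0.6 × (4/9) × 168 = -45 kJ/mol.
OSPE = CFSE(oct) − CFSE(tet) = -67 − (-45) = -22 kJ/mol.

-22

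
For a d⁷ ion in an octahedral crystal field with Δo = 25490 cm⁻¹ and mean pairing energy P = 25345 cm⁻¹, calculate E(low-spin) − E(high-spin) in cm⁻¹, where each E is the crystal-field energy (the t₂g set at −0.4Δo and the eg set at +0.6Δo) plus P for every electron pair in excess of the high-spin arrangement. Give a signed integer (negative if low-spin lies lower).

High-spin: t₂g⁵ eg², CFSE = -0.8Δo = -20392 cm⁻¹.
For low-spin the configuration is t₂g⁶ eg¹: orbital energy -1.8 × 25490 = -45882 cm⁻¹, and 1 additional pair relative to high-spin adds 25345 cm⁻¹, giving -20537 cm⁻¹.
Thus E(LS) − E(HS) = -145 cm⁻¹.

-145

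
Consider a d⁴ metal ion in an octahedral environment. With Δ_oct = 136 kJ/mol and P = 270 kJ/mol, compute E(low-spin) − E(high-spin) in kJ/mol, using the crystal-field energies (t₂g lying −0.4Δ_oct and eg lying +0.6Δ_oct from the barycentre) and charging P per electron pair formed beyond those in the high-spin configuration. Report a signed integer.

134

High-spin d⁴ fills as t₂g³ eg¹ with CFSE 3(−0.4) + 1(+0.6) = -0.6Δ_oct = -82 kJ/mol.
For low-spin the configuration is t₂g⁴ eg⁰: orbital energy -1.6 × 136 = -218 kJ/mol, and 1 additional pair relative to high-spin adds 270 kJ/mol, giving 52 kJ/mol.
E(LS) − E(HS) = 52 − (-82) = 134 kJ/mol.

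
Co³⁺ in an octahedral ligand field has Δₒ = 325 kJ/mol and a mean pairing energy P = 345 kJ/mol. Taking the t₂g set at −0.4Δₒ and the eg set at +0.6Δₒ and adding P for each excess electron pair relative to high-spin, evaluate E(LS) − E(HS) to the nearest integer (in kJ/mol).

40

Co is in group 9, so Co³⁺ is d⁶ (9 − 3 = 6).
High-spin d⁶ fills as t₂g⁴ eg² with CFSE 4(−0.4) + 2(+0.6) = -0.4Δₒ = -130 kJ/mol.
Low-spin: t₂g⁶ eg⁰, orbital CFSE = -2.4Δₒ = -780 kJ/mol; plus 2 excess pairs × P = +690 kJ/mol; total -90 kJ/mol.
E(LS) − E(HS) = -90 − (-130) = 40 kJ/mol.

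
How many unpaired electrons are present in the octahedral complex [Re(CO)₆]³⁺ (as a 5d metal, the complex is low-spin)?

2

CO is neutral, so the +3 overall charge sits on Re: oxidation state +3.
Re is in group 7, so Re³⁺ is d⁴ (7 − 3 = 4).
Configuration: t₂g⁴ eg⁰, giving 2 unpaired electrons.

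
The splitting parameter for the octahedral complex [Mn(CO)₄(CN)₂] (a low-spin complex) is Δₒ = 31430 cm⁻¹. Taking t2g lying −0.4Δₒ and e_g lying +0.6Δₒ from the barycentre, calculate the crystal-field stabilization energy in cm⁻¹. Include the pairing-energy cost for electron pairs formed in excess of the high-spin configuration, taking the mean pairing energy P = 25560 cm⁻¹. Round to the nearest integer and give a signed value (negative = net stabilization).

-11740

Ligand charges: 4×(+0) from CO and 2×(-1) from CN⁻ sum to -2; with overall charge +0, Mn is +2.
Group 7 minus oxidation state +2 gives a d⁵ configuration for Mn²⁺.
Electron filling gives t2g^5 e_g^0.
The orbital stabilization is -2.0Δₒ = -2.0 × 31430 = -62860 cm⁻¹.
Pairing penalty: 2 pairs vs 0 in the high-spin reference → 2 extra × P = 51120 cm⁻¹.
Net CFSE = -62860 + 51120 = -11740 cm⁻¹.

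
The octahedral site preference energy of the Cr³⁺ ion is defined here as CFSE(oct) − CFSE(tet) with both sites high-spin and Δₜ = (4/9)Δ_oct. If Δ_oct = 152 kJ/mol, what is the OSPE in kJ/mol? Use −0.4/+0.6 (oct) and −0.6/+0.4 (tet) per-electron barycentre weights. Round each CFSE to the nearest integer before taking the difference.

Cr³⁺: group 6, so d-count = 6 − 3 = 3.
Octahedral (high-spin): t2g^3 e_g^0, CFSE = 3(−0.4) + 0(+0.6) = -1.2Δ_oct = -1.2 × 152 = -182 kJ/mol.
Tetrahedral: e^2 t2^1, CFSE = 2(−0.6) + 1(+0.4) = -0.8Δₜ = -0.8 × (4/9) × 152 = -54 kJ/mol.
Subtracting, OSPE = -182 − (-54) = -128 kJ/mol.

-128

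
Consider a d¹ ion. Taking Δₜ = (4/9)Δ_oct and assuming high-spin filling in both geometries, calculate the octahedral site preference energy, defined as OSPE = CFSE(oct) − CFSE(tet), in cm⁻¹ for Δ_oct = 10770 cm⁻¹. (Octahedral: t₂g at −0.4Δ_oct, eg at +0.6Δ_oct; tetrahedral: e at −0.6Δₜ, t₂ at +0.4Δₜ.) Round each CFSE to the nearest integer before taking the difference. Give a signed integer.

-1436

Octahedral (high-spin): t2g^1 e_g^0, CFSE = 1(−0.4) + 0(+0.6) = -0.4Δ_oct = -0.4 × 10770 = -4308 cm⁻¹.
Tetrahedral e^1 t2^0 gives -0.6Δₜ = -0.6 × (4/9) × 10770 = -2872 cm⁻¹.
Subtracting, OSPE = -4308 − (-2872) = -1436 cm⁻¹.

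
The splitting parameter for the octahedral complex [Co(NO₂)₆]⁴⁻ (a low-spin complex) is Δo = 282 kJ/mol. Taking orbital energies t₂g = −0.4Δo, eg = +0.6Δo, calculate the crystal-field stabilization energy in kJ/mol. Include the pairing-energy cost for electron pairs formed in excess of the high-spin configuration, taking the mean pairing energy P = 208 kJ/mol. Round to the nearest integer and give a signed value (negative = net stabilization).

-300

Each NO₂⁻ contributes -1; 6 × (-1) = -6. With overall charge -4, Co is in the +2 oxidation state.
Co²⁺: group 9, so d-count = 9 − 2 = 7.
Configuration: t₂g⁶ eg¹.
Orbital CFSE = 6(-0.4) + 1(0.6) = -1.8Δo = -1.8 × 282 = -508 kJ/mol.
Relative to high-spin t₂g⁵ eg² (2 paired), the low-spin configuration has 1 additional pair, contributing +1 × 208 = +208 kJ/mol.
Overall CFSE = -508 + 208 = -300 kJ/mol.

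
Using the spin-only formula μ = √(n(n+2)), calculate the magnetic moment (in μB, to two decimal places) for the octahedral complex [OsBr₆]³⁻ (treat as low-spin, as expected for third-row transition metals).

Each Br⁻ contributes -1; 6 × (-1) = -6. With overall charge -3, Os is in the +3 oxidation state.
Os sits in group 8; removing 3 electrons leaves Os³⁺ with 8 − 3 = 5 d electrons.
Configuration: t₂g⁵ eg⁰ → 1 unpaired electron.
μ(spin-only) = √[1(1+2)] = √3 ≈ 1.73 μB.

1.73 μB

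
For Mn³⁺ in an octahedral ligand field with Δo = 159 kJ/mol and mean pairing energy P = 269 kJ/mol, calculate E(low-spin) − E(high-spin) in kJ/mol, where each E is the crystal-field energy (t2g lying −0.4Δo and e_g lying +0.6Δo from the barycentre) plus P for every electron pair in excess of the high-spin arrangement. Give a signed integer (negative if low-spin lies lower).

110

Group 7 minus oxidation state +3 gives a d⁴ configuration for Mn³⁺.
High-spin d⁴ fills as t2g^3 e_g^1 with CFSE 3(−0.4) + 1(+0.6) = -0.6Δo = -95 kJ/mol.
Low-spin t2g^4 e_g^0 gives -1.6Δo = -254 kJ/mol, but forming 1 extra pair costs 1P = 269 kJ/mol, so E(LS) = -254 + 269 = 15 kJ/mol.
Thus E(LS) − E(HS) = 110 kJ/mol.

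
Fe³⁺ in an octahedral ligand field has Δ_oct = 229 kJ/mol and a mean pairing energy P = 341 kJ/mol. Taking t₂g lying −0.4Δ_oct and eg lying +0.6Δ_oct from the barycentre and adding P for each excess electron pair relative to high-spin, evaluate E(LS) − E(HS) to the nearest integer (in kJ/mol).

224

Fe is in group 8, so Fe³⁺ is d⁵ (8 − 3 = 5).
High-spin d⁵ fills as t₂g³ eg² with CFSE 3(−0.4) + 2(+0.6) = 0.0Δ_oct = 0 kJ/mol.
For low-spin the configuration is t₂g⁵ eg⁰: orbital energy -2.0 × 229 = -458 kJ/mol, and 2 additional pairs relative to high-spin add 682 kJ/mol, giving 224 kJ/mol.
The difference is 224 − (0) = 224 kJ/mol, so high-spin lies lower.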